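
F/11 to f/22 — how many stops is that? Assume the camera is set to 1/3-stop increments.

2 stops

f/11 → f/13 → f/14 → f/16 → f/18 → f/20 → f/22 — count the steps: 6 third-stops = 2 stops.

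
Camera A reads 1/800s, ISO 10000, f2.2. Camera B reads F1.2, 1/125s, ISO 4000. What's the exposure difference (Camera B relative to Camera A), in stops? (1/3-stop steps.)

Aperture: f/2.2 → f/2 → f/1.8 → f/1.6 → f/1.4 → f/1.2 — 1 2/3 stops wider (brighter).
Shutter speed: 1/800 → 1/640 → 1/500 → 1/400 → 1/320 → 1/250 → 1/200 → 1/160 → 1/125 — 2 2/3 stops longer (brighter).
ISO: 10000 → 8000 → 6400 → 5000 → 4000 — 1 1/3 stops dropped (darker).
Net: +1 2/3 +2 2/3 −1 1/3 = +3 stops.

3 stops brighter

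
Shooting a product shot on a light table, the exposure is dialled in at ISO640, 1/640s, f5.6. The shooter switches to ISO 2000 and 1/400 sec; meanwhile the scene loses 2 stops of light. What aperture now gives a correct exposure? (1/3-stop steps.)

Scene light: 2 stops darker.
ISO: 640 → 800 → 1000 → 1250 → 1600 → 2000 — 1 2/3 stops higher (brighter).
Shutter speed: 1/640 → 1/500 → 1/400 — 2/3 stop longer (brighter).
Net so far: 1/3 stop brighter. Aperture: f/5.6 → f/6.3.

f/6.3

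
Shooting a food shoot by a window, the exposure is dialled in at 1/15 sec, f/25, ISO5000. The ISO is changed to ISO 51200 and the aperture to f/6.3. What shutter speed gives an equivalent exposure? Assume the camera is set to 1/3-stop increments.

ISO: 5000 → 6400 → 8000 → 10000 → 12800 → 16000 → 20000 → 25600 → 32000 → 40000 → 51200 — 3 1/3 stops higher (brighter).
Aperture: f/25 → f/22 → f/20 → f/18 → f/16 → f/14 → f/13 → f/11 → f/10 → f/9 → f/8 → f/7.1 → f/6.3 — 4 stops wider (brighter).
Net change so far: 7 1/3 stops brighter. Offset with the shutter speed: 1/15 → 1/20 → 1/25 → 1/30 → 1/40 → 1/50 → 1/60 → 1/80 → 1/100 → 1/125 → 1/160 → 1/200 → 1/250 → 1/320 → 1/400 → 1/500 → 1/640 → 1/800 → 1/1000 → 1/1250 → 1/1600 → 1/2000 → 1/2500.

1/2500s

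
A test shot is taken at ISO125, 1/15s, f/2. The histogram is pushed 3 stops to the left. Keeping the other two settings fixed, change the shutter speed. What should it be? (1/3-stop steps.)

0.5 s

Underexposed by 3 stops → need 3 stops brighter.
Shutter speed: 1/15 → 1/13 → 1/10 → 1/8 → 1/6 → 1/5 → 1/4 → 0.3 → 0.4 → 0.5.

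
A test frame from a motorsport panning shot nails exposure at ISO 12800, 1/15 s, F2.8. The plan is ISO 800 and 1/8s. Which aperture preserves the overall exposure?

f/1.0

ISO: 12800 → 6400 → 3200 → 1600 → 800 — 4 stops dropped (darker).
Shutter speed: 1/15 → 1/8 — 1 stop slower (brighter).
Net change so far: 3 stops darker. Offset with the aperture: f/2.8 → f/2 → f/1.4 → f/1.0.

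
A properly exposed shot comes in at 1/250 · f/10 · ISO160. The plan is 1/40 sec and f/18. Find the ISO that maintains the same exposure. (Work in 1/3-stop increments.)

ISO 80

Shutter speed: 1/250 → 1/200 → 1/160 → 1/125 → 1/100 → 1/80 → 1/60 → 1/50 → 1/40 — 2 2/3 stops longer (brighter).
Aperture: f/10 → f/11 → f/13 → f/14 → f/16 → f/18 — 1 2/3 stops smaller aperture (darker).
Net change so far: 1 stop brighter. Offset with the ISO: 160 → 125 → 100 → 80.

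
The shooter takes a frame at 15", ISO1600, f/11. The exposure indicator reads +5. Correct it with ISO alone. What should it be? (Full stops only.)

Overexposed by 5 stops → need 5 stops darker.
ISO: 1600 → 800 → 400 → 200 → 100 → 50.

ISO 50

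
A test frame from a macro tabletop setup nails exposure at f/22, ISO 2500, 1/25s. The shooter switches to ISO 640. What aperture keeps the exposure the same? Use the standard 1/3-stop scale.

f/11

ISO: 2500 → 2000 → 1600 → 1250 → 1000 → 800 → 640 — 2 stops lower (darker).
Need 2 stops brighter from the aperture: f/22 → f/20 → f/18 → f/16 → f/14 → f/13 → f/11.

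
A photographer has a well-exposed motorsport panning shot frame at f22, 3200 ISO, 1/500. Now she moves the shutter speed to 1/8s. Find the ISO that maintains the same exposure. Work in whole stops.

ISO 50

Shutter speed: 1/500 → 1/250 → 1/125 → 1/60 → 1/30 → 1/15 → 1/8 — 6 stops slower (brighter).
Need 6 stops darker from the ISO: 3200 → 1600 → 800 → 400 → 200 → 100 → 50.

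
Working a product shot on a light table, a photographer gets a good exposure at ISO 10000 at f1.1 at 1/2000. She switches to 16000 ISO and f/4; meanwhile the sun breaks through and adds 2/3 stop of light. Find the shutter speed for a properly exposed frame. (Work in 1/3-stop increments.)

1/400s

Scene light: 2/3 stop brighter.
ISO: 10000 → 12800 → 16000 — 2/3 stop raised (brighter).
Aperture: f/1.1 → f/1.2 → f/1.4 → f/1.6 → f/1.8 → f/2 → f/2.2 → f/2.5 → f/2.8 → f/3.2 → f/3.5 → f/4 — 3 2/3 stops narrower (darker).
Net so far: 2 1/3 stops darker. Shutter speed: 1/2000 → 1/1600 → 1/1250 → 1/1000 → 1/800 → 1/640 → 1/500 → 1/400.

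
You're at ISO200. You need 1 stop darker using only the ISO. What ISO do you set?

ISO: 200 → 100 — 1 stop lower (darker).

ISO 100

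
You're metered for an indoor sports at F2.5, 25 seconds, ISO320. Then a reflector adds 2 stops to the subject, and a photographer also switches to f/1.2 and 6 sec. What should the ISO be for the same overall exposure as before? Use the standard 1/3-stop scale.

ISO 80

Scene light: 2 stops brighter.
Aperture: f/2.5 → f/2.2 → f/2 → f/1.8 → f/1.6 → f/1.4 → f/1.2 — 2 stops wider (brighter).
Shutter speed: 25 → 20 → 15 → 13 → 10 → 8 → 6 — 2 stops faster (darker).
Net so far: 2 stops brighter. ISO: 320 → 250 → 200 → 160 → 125 → 100 → 80.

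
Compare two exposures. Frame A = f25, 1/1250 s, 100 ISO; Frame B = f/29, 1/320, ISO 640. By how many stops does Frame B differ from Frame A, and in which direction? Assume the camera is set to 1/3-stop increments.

Aperture: f/25 → f/29 — 1/3 stop narrower (darker).
Shutter speed: 1/1250 → 1/1000 → 1/800 → 1/640 → 1/500 → 1/400 → 1/320 — 2 stops longer (brighter).
ISO: 100 → 125 → 160 → 200 → 250 → 320 → 400 → 500 → 640 — 2 2/3 stops higher (brighter).
Net: −1/3 +2 +2 2/3 = +4 1/3 stops.

4 1/3 stops brighter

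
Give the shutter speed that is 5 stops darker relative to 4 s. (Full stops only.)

1/8s

Shutter speed: 4 → 2 → 1 → 1/2 → 1/4 → 1/8 — 5 stops shorter (darker).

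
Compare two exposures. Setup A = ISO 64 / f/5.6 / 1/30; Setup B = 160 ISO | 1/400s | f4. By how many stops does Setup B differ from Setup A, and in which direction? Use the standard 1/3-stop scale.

1 1/3 stops darker

Aperture: f/5.6 → f/5 → f/4.5 → f/4 — 1 stop wider (brighter).
Shutter speed: 1/30 → 1/40 → 1/50 → 1/60 → 1/80 → 1/100 → 1/125 → 1/160 → 1/200 → 1/250 → 1/320 → 1/400 — 3 2/3 stops shorter (darker).
ISO: 64 → 80 → 100 → 125 → 160 — 1 1/3 stops higher (brighter).
Net: +1 −3 2/3 +1 1/3 = −1 1/3 stops.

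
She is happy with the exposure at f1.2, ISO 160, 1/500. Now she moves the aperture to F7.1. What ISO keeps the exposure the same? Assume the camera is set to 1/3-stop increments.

Aperture: f/1.2 → f/1.4 → f/1.6 → f/1.8 → f/2 → f/2.2 → f/2.5 → f/2.8 → f/3.2 → f/3.5 → f/4 → f/4.5 → f/5 → f/5.6 → f/6.3 → f/7.1 — 5 stops stopped down (darker).
Need 5 stops brighter from the ISO: 160 → 200 → 250 → 320 → 400 → 500 → 640 → 800 → 1000 → 1250 → 1600 → 2000 → 2500 → 3200 → 4000 → 5000.

ISO 5000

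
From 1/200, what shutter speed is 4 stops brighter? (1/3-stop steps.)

1/13s

Shutter speed: 1/200 → 1/160 → 1/125 → 1/100 → 1/80 → 1/60 → 1/50 → 1/40 → 1/30 → 1/25 → 1/20 → 1/15 → 1/13 — 4 stops slower (brighter).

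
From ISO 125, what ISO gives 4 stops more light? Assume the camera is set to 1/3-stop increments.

ISO: 125 → 160 → 200 → 250 → 320 → 400 → 500 → 640 → 800 → 1000 → 1250 → 1600 → 2000 — 4 stops higher (brighter).

ISO 2000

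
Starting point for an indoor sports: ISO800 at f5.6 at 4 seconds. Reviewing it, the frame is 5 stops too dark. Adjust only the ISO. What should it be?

Underexposed by 5 stops → need 5 stops brighter.
ISO: 800 → 1600 → 3200 → 6400 → 12800 → 25600.

ISO 25600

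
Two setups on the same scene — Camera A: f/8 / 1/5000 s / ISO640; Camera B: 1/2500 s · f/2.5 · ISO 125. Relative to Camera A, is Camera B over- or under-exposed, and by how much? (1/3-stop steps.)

Aperture: f/8 → f/7.1 → f/6.3 → f/5.6 → f/5 → f/4.5 → f/4 → f/3.5 → f/3.2 → f/2.8 → f/2.5 — 3 1/3 stops larger aperture (brighter).
Shutter speed: 1/5000 → 1/4000 → 1/3200 → 1/2500 — 1 stop longer (brighter).
ISO: 640 → 500 → 400 → 320 → 250 → 200 → 160 → 125 — 2 1/3 stops dropped (darker).
Net: +3 1/3 +1 −2 1/3 = +2 stops.

2 stops brighter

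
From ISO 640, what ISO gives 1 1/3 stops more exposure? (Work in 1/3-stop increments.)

ISO 1600

ISO: 640 → 800 → 1000 → 1250 → 1600 — 1 1/3 stops raised (brighter).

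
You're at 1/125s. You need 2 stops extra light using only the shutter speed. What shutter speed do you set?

1/30s

Shutter speed: 1/125 → 1/60 → 1/30 — 2 stops slower (brighter).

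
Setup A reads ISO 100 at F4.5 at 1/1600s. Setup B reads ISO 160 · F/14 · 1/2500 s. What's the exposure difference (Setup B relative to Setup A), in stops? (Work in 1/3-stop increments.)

Aperture: f/4.5 → f/5 → f/5.6 → f/6.3 → f/7.1 → f/8 → f/9 → f/10 → f/11 → f/13 → f/14 — 3 1/3 stops smaller aperture (darker).
Shutter speed: 1/1600 → 1/2000 → 1/2500 — 2/3 stop faster (darker).
ISO: 100 → 125 → 160 — 2/3 stop higher (brighter).
Net: −3 1/3 −2/3 +2/3 = −3 1/3 stops.

3 1/3 stops darker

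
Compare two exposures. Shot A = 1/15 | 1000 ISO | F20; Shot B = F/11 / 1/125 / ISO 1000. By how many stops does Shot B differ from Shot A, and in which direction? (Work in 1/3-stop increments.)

1 1/3 stops darker

Aperture: f/20 → f/18 → f/16 → f/14 → f/13 → f/11 — 1 2/3 stops opened up (brighter).
Shutter speed: 1/15 → 1/20 → 1/25 → 1/30 → 1/40 → 1/50 → 1/60 → 1/80 → 1/100 → 1/125 — 3 stops faster (darker).
ISO: unchanged.
Net: +1 2/3 −3 = −1 1/3 stops.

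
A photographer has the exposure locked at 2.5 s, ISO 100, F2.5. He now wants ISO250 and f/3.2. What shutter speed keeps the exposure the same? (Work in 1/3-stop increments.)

ISO: 100 → 125 → 160 → 200 → 250 — 1 1/3 stops raised (brighter).
Aperture: f/2.5 → f/2.8 → f/3.2 — 2/3 stop stopped down (darker).
Net change so far: 2/3 stop brighter. Offset with the shutter speed: 2.5 → 2 → 1.6.

1.6 s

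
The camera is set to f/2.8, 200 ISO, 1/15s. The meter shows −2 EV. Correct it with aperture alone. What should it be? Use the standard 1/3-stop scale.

f/1.4

Underexposed by 2 stops → need 2 stops brighter.
Aperture: f/2.8 → f/2.5 → f/2.2 → f/2 → f/1.8 → f/1.6 → f/1.4.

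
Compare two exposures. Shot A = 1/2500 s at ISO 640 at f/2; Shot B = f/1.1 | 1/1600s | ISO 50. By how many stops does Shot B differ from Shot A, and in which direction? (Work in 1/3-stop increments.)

1 1/3 stops darker

Aperture: f/2 → f/1.8 → f/1.6 → f/1.4 → f/1.2 → f/1.1 — 1 2/3 stops wider (brighter).
Shutter speed: 1/2500 → 1/2000 → 1/1600 — 2/3 stop longer (brighter).
ISO: 640 → 500 → 400 → 320 → 250 → 200 → 160 → 125 → 100 → 80 → 64 → 50 — 3 2/3 stops dropped (darker).
Net: +1 2/3 +2/3 −3 2/3 = −1 1/3 stops.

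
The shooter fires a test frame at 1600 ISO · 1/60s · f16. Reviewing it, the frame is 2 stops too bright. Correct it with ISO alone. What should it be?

Overexposed by 2 stops → need 2 stops darker.
ISO: 1600 → 800 → 400.

ISO 400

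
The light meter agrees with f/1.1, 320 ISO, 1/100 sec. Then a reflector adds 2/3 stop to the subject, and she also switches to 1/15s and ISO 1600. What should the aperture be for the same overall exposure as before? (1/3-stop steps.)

Scene light: 2/3 stop brighter.
Shutter speed: 1/100 → 1/80 → 1/60 → 1/50 → 1/40 → 1/30 → 1/25 → 1/20 → 1/15 — 2 2/3 stops slower (brighter).
ISO: 320 → 400 → 500 → 640 → 800 → 1000 → 1250 → 1600 — 2 1/3 stops raised (brighter).
Net so far: 5 2/3 stops brighter. Aperture: f/1.1 → f/1.2 → f/1.4 → f/1.6 → f/1.8 → f/2 → f/2.2 → f/2.5 → f/2.8 → f/3.2 → f/3.5 → f/4 → f/4.5 → f/5 → f/5.6 → f/6.3 → f/7.1 → f/8.

f/8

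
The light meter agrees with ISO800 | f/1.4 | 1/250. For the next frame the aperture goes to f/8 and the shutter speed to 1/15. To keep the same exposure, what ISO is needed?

Aperture: f/1.4 → f/2 → f/2.8 → f/4 → f/5.6 → f/8 — 5 stops narrower (darker).
Shutter speed: 1/250 → 1/125 → 1/60 → 1/30 → 1/15 — 4 stops longer (brighter).
Net change so far: 1 stop darker. Offset with the ISO: 800 → 1600.

ISO 1600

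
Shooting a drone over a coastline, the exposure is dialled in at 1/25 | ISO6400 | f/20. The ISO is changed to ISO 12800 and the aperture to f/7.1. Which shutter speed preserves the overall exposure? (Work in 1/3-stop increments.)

ISO: 6400 → 8000 → 10000 → 12800 — 1 stop higher (brighter).
Aperture: f/20 → f/18 → f/16 → f/14 → f/13 → f/11 → f/10 → f/9 → f/8 → f/7.1 — 3 stops wider (brighter).
Net change so far: 4 stops brighter. Offset with the shutter speed: 1/25 → 1/30 → 1/40 → 1/50 → 1/60 → 1/80 → 1/100 → 1/125 → 1/160 → 1/200 → 1/250 → 1/320 → 1/400.

1/400s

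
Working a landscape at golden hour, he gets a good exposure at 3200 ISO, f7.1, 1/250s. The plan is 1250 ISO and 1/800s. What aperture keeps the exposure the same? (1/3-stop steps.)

ISO: 3200 → 2500 → 2000 → 1600 → 1250 — 1 1/3 stops lower (darker).
Shutter speed: 1/250 → 1/320 → 1/400 → 1/500 → 1/640 → 1/800 — 1 2/3 stops shorter (darker).
Net change so far: 3 stops darker. Offset with the aperture: f/7.1 → f/6.3 → f/5.6 → f/5 → f/4.5 → f/4 → f/3.5 → f/3.2 → f/2.8 → f/2.5.

f/2.5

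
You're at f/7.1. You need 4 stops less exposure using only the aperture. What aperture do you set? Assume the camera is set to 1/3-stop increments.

Aperture: f/7.1 → f/8 → f/9 → f/10 → f/11 → f/13 → f/14 → f/16 → f/18 → f/20 → f/22 → f/25 → f/29 — 4 stops smaller aperture (darker).

f/29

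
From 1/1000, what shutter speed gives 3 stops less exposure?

1/8000s

Shutter speed: 1/1000 → 1/2000 → 1/4000 → 1/8000 — 3 stops faster (darker).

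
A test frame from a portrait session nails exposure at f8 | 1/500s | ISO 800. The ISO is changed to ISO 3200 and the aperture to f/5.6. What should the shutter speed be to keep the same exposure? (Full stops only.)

1/4000s

ISO: 800 → 1600 → 3200 — 2 stops higher (brighter).
Aperture: f/8 → f/5.6 — 1 stop opened up (brighter).
Net change so far: 3 stops brighter. Offset with the shutter speed: 1/500 → 1/1000 → 1/2000 → 1/4000.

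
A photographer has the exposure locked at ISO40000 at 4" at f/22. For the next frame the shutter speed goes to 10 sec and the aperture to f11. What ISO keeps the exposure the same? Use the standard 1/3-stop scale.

Shutter speed: 4 → 5 → 6 → 8 → 10 — 1 1/3 stops slower (brighter).
Aperture: f/22 → f/20 → f/18 → f/16 → f/14 → f/13 → f/11 — 2 stops larger aperture (brighter).
Net change so far: 3 1/3 stops brighter. Offset with the ISO: 40000 → 32000 → 25600 → 20000 → 16000 → 12800 → 10000 → 8000 → 6400 → 5000 → 4000.

ISO 4000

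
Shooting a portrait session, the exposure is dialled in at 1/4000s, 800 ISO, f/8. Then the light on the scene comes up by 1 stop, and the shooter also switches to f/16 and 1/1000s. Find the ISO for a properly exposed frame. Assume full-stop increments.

Scene light: 1 stop brighter.
Aperture: f/8 → f/11 → f/16 — 2 stops smaller aperture (darker).
Shutter speed: 1/4000 → 1/2000 → 1/1000 — 2 stops longer (brighter).
Net so far: 1 stop brighter. ISO: 800 → 400.

ISO 400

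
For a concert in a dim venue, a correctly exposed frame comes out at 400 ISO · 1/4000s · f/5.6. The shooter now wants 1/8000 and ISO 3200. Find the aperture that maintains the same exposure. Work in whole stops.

f/11

Shutter speed: 1/4000 → 1/8000 — 1 stop shorter (darker).
ISO: 400 → 800 → 1600 → 3200 — 3 stops raised (brighter).
Net change so far: 2 stops brighter. Offset with the aperture: f/5.6 → f/8 → f/11.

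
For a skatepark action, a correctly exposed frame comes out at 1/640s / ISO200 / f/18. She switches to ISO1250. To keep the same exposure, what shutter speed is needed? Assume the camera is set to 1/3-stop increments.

1/4000s

ISO: 200 → 250 → 320 → 400 → 500 → 640 → 800 → 1000 → 1250 — 2 2/3 stops higher (brighter).
Need 2 2/3 stops darker from the shutter speed: 1/640 → 1/800 → 1/1000 → 1/1250 → 1/1600 → 1/2000 → 1/2500 → 1/3200 → 1/4000.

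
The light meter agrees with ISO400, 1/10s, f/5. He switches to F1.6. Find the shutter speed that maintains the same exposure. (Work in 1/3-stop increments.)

Aperture: f/5 → f/4.5 → f/4 → f/3.5 → f/3.2 → f/2.8 → f/2.5 → f/2.2 → f/2 → f/1.8 → f/1.6 — 3 1/3 stops larger aperture (brighter).
Need 3 1/3 stops darker from the shutter speed: 1/10 → 1/13 → 1/15 → 1/20 → 1/25 → 1/30 → 1/40 → 1/50 → 1/60 → 1/80 → 1/100.

1/100s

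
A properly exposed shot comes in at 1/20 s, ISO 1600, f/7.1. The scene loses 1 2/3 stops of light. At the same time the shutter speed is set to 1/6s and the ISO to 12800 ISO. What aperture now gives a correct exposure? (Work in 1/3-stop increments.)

f/20

Scene light: 1 2/3 stops darker.
Shutter speed: 1/20 → 1/15 → 1/13 → 1/10 → 1/8 → 1/6 — 1 2/3 stops longer (brighter).
ISO: 1600 → 2000 → 2500 → 3200 → 4000 → 5000 → 6400 → 8000 → 10000 → 12800 — 3 stops higher (brighter).
Net so far: 3 stops brighter. Aperture: f/7.1 → f/8 → f/9 → f/10 → f/11 → f/13 → f/14 → f/16 → f/18 → f/20.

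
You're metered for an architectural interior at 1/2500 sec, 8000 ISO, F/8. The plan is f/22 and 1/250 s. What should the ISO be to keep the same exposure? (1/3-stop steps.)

ISO 6400

Aperture: f/8 → f/9 → f/10 → f/11 → f/13 → f/14 → f/16 → f/18 → f/20 → f/22 — 3 stops narrower (darker).
Shutter speed: 1/2500 → 1/2000 → 1/1600 → 1/1250 → 1/1000 → 1/800 → 1/640 → 1/500 → 1/400 → 1/320 → 1/250 — 3 1/3 stops slower (brighter).
Net change so far: 1/3 stop brighter. Offset with the ISO: 8000 → 6400.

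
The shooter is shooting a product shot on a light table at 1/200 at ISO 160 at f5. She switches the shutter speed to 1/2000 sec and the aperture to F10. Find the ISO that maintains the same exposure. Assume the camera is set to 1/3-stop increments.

ISO 6400

Shutter speed: 1/200 → 1/250 → 1/320 → 1/400 → 1/500 → 1/640 → 1/800 → 1/1000 → 1/1250 → 1/1600 → 1/2000 — 3 1/3 stops faster (darker).
Aperture: f/5 → f/5.6 → f/6.3 → f/7.1 → f/8 → f/9 → f/10 — 2 stops smaller aperture (darker).
Net change so far: 5 1/3 stops darker. Offset with the ISO: 160 → 200 → 250 → 320 → 400 → 500 → 640 → 800 → 1000 → 1250 → 1600 → 2000 → 2500 → 3200 → 4000 → 5000 → 6400.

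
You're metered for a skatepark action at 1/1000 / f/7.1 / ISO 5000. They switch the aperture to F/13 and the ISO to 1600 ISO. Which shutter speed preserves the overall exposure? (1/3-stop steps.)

Aperture: f/7.1 → f/8 → f/9 → f/10 → f/11 → f/13 — 1 2/3 stops stopped down (darker).
ISO: 5000 → 4000 → 3200 → 2500 → 2000 → 1600 — 1 2/3 stops lower (darker).
Net change so far: 3 1/3 stops darker. Offset with the shutter speed: 1/1000 → 1/800 → 1/640 → 1/500 → 1/400 → 1/320 → 1/250 → 1/200 → 1/160 → 1/125 → 1/100.

1/100s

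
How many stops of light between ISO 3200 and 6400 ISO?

3200 → 6400 — count the steps: 1 stop.

1 stop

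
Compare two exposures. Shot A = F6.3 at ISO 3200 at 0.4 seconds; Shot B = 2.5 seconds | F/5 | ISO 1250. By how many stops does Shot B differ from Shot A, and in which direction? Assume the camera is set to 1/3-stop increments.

Aperture: f/6.3 → f/5.6 → f/5 — 2/3 stop opened up (brighter).
Shutter speed: 0.4 → 0.5 → 0.6 → 0.8 → 1 → 1.3 → 1.6 → 2 → 2.5 — 2 2/3 stops longer (brighter).
ISO: 3200 → 2500 → 2000 → 1600 → 1250 — 1 1/3 stops lower (darker).
Net: +2/3 +2 2/3 −1 1/3 = +2 stops.

2 stops brighter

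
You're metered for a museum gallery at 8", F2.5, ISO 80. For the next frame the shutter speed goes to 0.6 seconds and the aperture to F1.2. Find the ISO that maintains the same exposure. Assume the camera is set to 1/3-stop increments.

Shutter speed: 8 → 6 → 5 → 4 → 3.2 → 2.5 → 2 → 1.6 → 1.3 → 1 → 0.8 → 0.6 — 3 2/3 stops faster (darker).
Aperture: f/2.5 → f/2.2 → f/2 → f/1.8 → f/1.6 → f/1.4 → f/1.2 — 2 stops larger aperture (brighter).
Net change so far: 1 2/3 stops darker. Offset with the ISO: 80 → 100 → 125 → 160 → 200 → 250.

ISO 250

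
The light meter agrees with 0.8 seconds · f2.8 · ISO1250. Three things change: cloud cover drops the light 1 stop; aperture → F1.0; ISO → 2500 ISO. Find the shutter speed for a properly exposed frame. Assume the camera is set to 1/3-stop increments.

Scene light: 1 stop darker.
Aperture: f/2.8 → f/2.5 → f/2.2 → f/2 → f/1.8 → f/1.6 → f/1.4 → f/1.2 → f/1.1 → f/1.0 — 3 stops opened up (brighter).
ISO: 1250 → 1600 → 2000 → 2500 — 1 stop higher (brighter).
Net so far: 3 stops brighter. Shutter speed: 0.8 → 0.6 → 0.5 → 0.4 → 0.3 → 1/4 → 1/5 → 1/6 → 1/8 → 1/10.

1/10s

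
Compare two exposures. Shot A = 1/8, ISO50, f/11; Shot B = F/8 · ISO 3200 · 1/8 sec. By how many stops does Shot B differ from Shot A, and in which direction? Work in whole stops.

Aperture: f/11 → f/8 — 1 stop larger aperture (brighter).
Shutter speed: unchanged.
ISO: 50 → 100 → 200 → 400 → 800 → 1600 → 3200 — 6 stops higher (brighter).
Net: +1 +6 = +7 stops.

7 stops brighter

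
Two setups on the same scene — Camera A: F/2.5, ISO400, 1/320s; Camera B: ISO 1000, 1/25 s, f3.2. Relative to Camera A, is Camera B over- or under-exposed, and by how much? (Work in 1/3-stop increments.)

4 1/3 stops brighter

Aperture: f/2.5 → f/2.8 → f/3.2 — 2/3 stop stopped down (darker).
Shutter speed: 1/320 → 1/250 → 1/200 → 1/160 → 1/125 → 1/100 → 1/80 → 1/60 → 1/50 → 1/40 → 1/30 → 1/25 — 3 2/3 stops slower (brighter).
ISO: 400 → 500 → 640 → 800 → 1000 — 1 1/3 stops higher (brighter).
Net: −2/3 +3 2/3 +1 1/3 = +4 1/3 stops.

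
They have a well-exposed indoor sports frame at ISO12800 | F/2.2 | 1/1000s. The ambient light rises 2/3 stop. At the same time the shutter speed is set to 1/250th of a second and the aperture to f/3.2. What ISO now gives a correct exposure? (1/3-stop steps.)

Scene light: 2/3 stop brighter.
Shutter speed: 1/1000 → 1/800 → 1/640 → 1/500 → 1/400 → 1/320 → 1/250 — 2 stops slower (brighter).
Aperture: f/2.2 → f/2.5 → f/2.8 → f/3.2 — 1 stop smaller aperture (darker).
Net so far: 1 2/3 stops brighter. ISO: 12800 → 10000 → 8000 → 6400 → 5000 → 4000.

ISO 4000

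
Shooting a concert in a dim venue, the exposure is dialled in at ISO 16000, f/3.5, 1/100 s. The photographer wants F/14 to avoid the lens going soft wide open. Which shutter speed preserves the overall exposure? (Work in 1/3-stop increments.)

1/6s

Aperture: f/3.5 → f/4 → f/4.5 → f/5 → f/5.6 → f/6.3 → f/7.1 → f/8 → f/9 → f/10 → f/11 → f/13 → f/14 — 4 stops stopped down (darker).
Need 4 stops brighter from the shutter speed: 1/100 → 1/80 → 1/60 → 1/50 → 1/40 → 1/30 → 1/25 → 1/20 → 1/15 → 1/13 → 1/10 → 1/8 → 1/6.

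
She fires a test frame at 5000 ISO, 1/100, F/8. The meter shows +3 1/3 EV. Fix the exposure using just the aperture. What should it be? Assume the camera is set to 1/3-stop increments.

Overexposed by 3 1/3 stops → need 3 1/3 stops darker.
Aperture: f/8 → f/9 → f/10 → f/11 → f/13 → f/14 → f/16 → f/18 → f/20 → f/22 → f/25.

f/25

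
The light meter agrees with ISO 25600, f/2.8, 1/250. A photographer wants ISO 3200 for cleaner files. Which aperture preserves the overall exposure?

ISO: 25600 → 12800 → 6400 → 3200 — 3 stops dropped (darker).
Need 3 stops brighter from the aperture: f/2.8 → f/2 → f/1.4 → f/1.0.

f/1.0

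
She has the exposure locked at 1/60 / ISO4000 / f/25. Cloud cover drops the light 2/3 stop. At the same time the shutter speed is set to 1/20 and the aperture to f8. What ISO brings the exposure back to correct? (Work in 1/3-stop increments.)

ISO 200

Scene light: 2/3 stop darker.
Shutter speed: 1/60 → 1/50 → 1/40 → 1/30 → 1/25 → 1/20 — 1 2/3 stops longer (brighter).
Aperture: f/25 → f/22 → f/20 → f/18 → f/16 → f/14 → f/13 → f/11 → f/10 → f/9 → f/8 — 3 1/3 stops larger aperture (brighter).
Net so far: 4 1/3 stops brighter. ISO: 4000 → 3200 → 2500 → 2000 → 1600 → 1250 → 1000 → 800 → 640 → 500 → 400 → 320 → 250 → 200.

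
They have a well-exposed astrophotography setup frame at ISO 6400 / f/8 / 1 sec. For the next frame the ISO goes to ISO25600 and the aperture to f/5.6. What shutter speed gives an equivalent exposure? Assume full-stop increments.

ISO: 6400 → 12800 → 25600 — 2 stops raised (brighter).
Aperture: f/8 → f/5.6 — 1 stop opened up (brighter).
Net change so far: 3 stops brighter. Offset with the shutter speed: 1 → 1/2 → 1/4 → 1/8.

1/8s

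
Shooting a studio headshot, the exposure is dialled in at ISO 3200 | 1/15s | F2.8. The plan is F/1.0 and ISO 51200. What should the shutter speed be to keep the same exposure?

Aperture: f/2.8 → f/2 → f/1.4 → f/1.0 — 3 stops opened up (brighter).
ISO: 3200 → 6400 → 12800 → 25600 → 51200 — 4 stops raised (brighter).
Net change so far: 7 stops brighter. Offset with the shutter speed: 1/15 → 1/30 → 1/60 → 1/125 → 1/250 → 1/500 → 1/1000 → 1/2000.

1/2000s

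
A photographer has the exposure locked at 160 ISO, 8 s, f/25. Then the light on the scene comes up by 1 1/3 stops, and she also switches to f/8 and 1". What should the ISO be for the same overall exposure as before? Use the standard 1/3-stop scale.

Scene light: 1 1/3 stops brighter.
Aperture: f/25 → f/22 → f/20 → f/18 → f/16 → f/14 → f/13 → f/11 → f/10 → f/9 → f/8 — 3 1/3 stops opened up (brighter).
Shutter speed: 8 → 6 → 5 → 4 → 3.2 → 2.5 → 2 → 1.6 → 1.3 → 1 — 3 stops shorter (darker).
Net so far: 1 2/3 stops brighter. ISO: 160 → 125 → 100 → 80 → 64 → 50.

ISO 50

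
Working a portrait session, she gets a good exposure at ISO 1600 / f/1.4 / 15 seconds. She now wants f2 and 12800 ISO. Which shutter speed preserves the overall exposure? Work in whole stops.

4 s

Aperture: f/1.4 → f/2 — 1 stop smaller aperture (darker).
ISO: 1600 → 3200 → 6400 → 12800 — 3 stops raised (brighter).
Net change so far: 2 stops brighter. Offset with the shutter speed: 15 → 8 → 4.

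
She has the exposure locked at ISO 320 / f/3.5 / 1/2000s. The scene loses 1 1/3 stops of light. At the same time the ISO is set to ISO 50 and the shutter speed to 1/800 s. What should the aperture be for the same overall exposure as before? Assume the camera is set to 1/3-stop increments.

f/1.4

Scene light: 1 1/3 stops darker.
ISO: 320 → 250 → 200 → 160 → 125 → 100 → 80 → 64 → 50 — 2 2/3 stops lower (darker).
Shutter speed: 1/2000 → 1/1600 → 1/1250 → 1/1000 → 1/800 — 1 1/3 stops slower (brighter).
Net so far: 2 2/3 stops darker. Aperture: f/3.5 → f/3.2 → f/2.8 → f/2.5 → f/2.2 → f/2 → f/1.8 → f/1.6 → f/1.4.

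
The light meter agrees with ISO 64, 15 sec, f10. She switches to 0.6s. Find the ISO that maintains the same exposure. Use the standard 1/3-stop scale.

Shutter speed: 15 → 13 → 10 → 8 → 6 → 5 → 4 → 3.2 → 2.5 → 2 → 1.6 → 1.3 → 1 → 0.8 → 0.6 — 4 2/3 stops shorter (darker).
Need 4 2/3 stops brighter from the ISO: 64 → 80 → 100 → 125 → 160 → 200 → 250 → 320 → 400 → 500 → 640 → 800 → 1000 → 1250 → 1600.

ISO 1600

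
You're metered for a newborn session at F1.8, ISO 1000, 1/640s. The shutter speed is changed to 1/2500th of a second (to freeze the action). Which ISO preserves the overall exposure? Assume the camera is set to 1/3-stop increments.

ISO 4000

Shutter speed: 1/640 → 1/800 → 1/1000 → 1/1250 → 1/1600 → 1/2000 → 1/2500 — 2 stops faster (darker).
Need 2 stops brighter from the ISO: 1000 → 1250 → 1600 → 2000 → 2500 → 3200 → 4000.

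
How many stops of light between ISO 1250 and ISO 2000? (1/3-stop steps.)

1250 → 1600 → 2000 — count the steps: 2 third-stops = 2/3 stop.

2/3 stop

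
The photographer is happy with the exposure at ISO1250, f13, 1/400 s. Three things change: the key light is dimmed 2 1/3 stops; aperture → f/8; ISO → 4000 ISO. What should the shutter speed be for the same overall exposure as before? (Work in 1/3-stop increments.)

Scene light: 2 1/3 stops darker.
Aperture: f/13 → f/11 → f/10 → f/9 → f/8 — 1 1/3 stops opened up (brighter).
ISO: 1250 → 1600 → 2000 → 2500 → 3200 → 4000 — 1 2/3 stops higher (brighter).
Net so far: 2/3 stop brighter. Shutter speed: 1/400 → 1/500 → 1/640.

1/640s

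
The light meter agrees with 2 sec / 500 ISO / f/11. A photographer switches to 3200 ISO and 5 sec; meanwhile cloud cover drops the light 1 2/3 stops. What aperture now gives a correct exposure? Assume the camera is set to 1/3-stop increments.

Scene light: 1 2/3 stops darker.
ISO: 500 → 640 → 800 → 1000 → 1250 → 1600 → 2000 → 2500 → 3200 — 2 2/3 stops raised (brighter).
Shutter speed: 2 → 2.5 → 3.2 → 4 → 5 — 1 1/3 stops longer (brighter).
Net so far: 2 1/3 stops brighter. Aperture: f/11 → f/13 → f/14 → f/16 → f/18 → f/20 → f/22 → f/25.

f/25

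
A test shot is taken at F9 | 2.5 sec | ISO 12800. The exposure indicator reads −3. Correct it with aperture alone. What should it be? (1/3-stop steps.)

f/3.2

Underexposed by 3 stops → need 3 stops brighter.
Aperture: f/9 → f/8 → f/7.1 → f/6.3 → f/5.6 → f/5 → f/4.5 → f/4 → f/3.5 → f/3.2.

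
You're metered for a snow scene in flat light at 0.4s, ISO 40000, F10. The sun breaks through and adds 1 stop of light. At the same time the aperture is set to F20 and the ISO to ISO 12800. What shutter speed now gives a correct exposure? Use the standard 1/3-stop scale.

2.5 s

Scene light: 1 stop brighter.
Aperture: f/10 → f/11 → f/13 → f/14 → f/16 → f/18 → f/20 — 2 stops stopped down (darker).
ISO: 40000 → 32000 → 25600 → 20000 → 16000 → 12800 — 1 2/3 stops dropped (darker).
Net so far: 2 2/3 stops darker. Shutter speed: 0.4 → 0.5 → 0.6 → 0.8 → 1 → 1.3 → 1.6 → 2 → 2.5.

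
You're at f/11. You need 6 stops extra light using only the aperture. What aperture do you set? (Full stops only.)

f/1.4

Aperture: f/11 → f/8 → f/5.6 → f/4 → f/2.8 → f/2 → f/1.4 — 6 stops wider (brighter).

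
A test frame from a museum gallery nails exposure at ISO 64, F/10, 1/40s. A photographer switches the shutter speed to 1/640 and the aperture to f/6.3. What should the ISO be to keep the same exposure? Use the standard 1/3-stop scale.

ISO 400

Shutter speed: 1/40 → 1/50 → 1/60 → 1/80 → 1/100 → 1/125 → 1/160 → 1/200 → 1/250 → 1/320 → 1/400 → 1/500 → 1/640 — 4 stops faster (darker).
Aperture: f/10 → f/9 → f/8 → f/7.1 → f/6.3 — 1 1/3 stops opened up (brighter).
Net change so far: 2 2/3 stops darker. Offset with the ISO: 64 → 80 → 100 → 125 → 160 → 200 → 250 → 320 → 400.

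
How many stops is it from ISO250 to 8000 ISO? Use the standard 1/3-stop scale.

5 stops

250 → 320 → 400 → 500 → 640 → 800 → 1000 → 1250 → 1600 → 2000 → 2500 → 3200 → 4000 → 5000 → 6400 → 8000 — count the steps: 15 third-stops = 5 stops.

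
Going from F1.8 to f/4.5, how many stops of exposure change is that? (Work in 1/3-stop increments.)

2 2/3 stops

f/1.8 → f/2 → f/2.2 → f/2.5 → f/2.8 → f/3.2 → f/3.5 → f/4 → f/4.5 — count the steps: 8 third-stops = 2 2/3 stops.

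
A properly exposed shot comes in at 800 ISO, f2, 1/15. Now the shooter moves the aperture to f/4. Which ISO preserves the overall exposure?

Aperture: f/2 → f/2.8 → f/4 — 2 stops stopped down (darker).
Need 2 stops brighter from the ISO: 800 → 1600 → 3200.

ISO 3200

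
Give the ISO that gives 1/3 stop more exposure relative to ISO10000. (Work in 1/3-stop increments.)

ISO: 10000 → 12800 — 1/3 stop raised (brighter).

ISO 12800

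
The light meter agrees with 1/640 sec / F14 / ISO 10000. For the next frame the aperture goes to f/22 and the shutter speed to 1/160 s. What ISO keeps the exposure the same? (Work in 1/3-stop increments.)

ISO 6400

Aperture: f/14 → f/16 → f/18 → f/20 → f/22 — 1 1/3 stops smaller aperture (darker).
Shutter speed: 1/640 → 1/500 → 1/400 → 1/320 → 1/250 → 1/200 → 1/160 — 2 stops slower (brighter).
Net change so far: 2/3 stop brighter. Offset with the ISO: 10000 → 8000 → 6400.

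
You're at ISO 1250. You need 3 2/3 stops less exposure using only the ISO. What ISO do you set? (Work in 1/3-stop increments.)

ISO: 1250 → 1000 → 800 → 640 → 500 → 400 → 320 → 250 → 200 → 160 → 125 → 100 — 3 2/3 stops dropped (darker).

ISO 100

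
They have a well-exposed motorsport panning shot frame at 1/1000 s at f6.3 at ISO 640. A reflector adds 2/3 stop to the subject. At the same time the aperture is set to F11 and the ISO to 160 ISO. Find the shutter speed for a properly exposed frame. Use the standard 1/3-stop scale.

Scene light: 2/3 stop brighter.
Aperture: f/6.3 → f/7.1 → f/8 → f/9 → f/10 → f/11 — 1 2/3 stops smaller aperture (darker).
ISO: 640 → 500 → 400 → 320 → 250 → 200 → 160 — 2 stops dropped (darker).
Net so far: 3 stops darker. Shutter speed: 1/1000 → 1/800 → 1/640 → 1/500 → 1/400 → 1/320 → 1/250 → 1/200 → 1/160 → 1/125.

1/125s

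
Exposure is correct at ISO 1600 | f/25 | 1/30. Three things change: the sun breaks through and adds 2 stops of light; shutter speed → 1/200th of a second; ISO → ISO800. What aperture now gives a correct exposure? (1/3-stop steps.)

Scene light: 2 stops brighter.
Shutter speed: 1/30 → 1/40 → 1/50 → 1/60 → 1/80 → 1/100 → 1/125 → 1/160 → 1/200 — 2 2/3 stops faster (darker).
ISO: 1600 → 1250 → 1000 → 800 — 1 stop lower (darker).
Net so far: 1 2/3 stops darker. Aperture: f/25 → f/22 → f/20 → f/18 → f/16 → f/14.

f/14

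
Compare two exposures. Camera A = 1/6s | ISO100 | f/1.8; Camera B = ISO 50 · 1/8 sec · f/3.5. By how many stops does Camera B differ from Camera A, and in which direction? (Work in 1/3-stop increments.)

3 1/3 stops darker

Aperture: f/1.8 → f/2 → f/2.2 → f/2.5 → f/2.8 → f/3.2 → f/3.5 — 2 stops stopped down (darker).
Shutter speed: 1/6 → 1/8 — 1/3 stop faster (darker).
ISO: 100 → 80 → 64 → 50 — 1 stop lower (darker).
Net: −2 −1/3 −1 = −3 1/3 stops.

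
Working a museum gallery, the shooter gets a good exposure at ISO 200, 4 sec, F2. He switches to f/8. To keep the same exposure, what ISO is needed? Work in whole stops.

Aperture: f/2 → f/2.8 → f/4 → f/5.6 → f/8 — 4 stops smaller aperture (darker).
Need 4 stops brighter from the ISO: 200 → 400 → 800 → 1600 → 3200.

ISO 3200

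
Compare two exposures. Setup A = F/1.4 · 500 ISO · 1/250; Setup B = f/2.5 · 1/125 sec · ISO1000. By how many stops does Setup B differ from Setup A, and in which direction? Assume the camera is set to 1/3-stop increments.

1/3 stop brighter

Aperture: f/1.4 → f/1.6 → f/1.8 → f/2 → f/2.2 → f/2.5 — 1 2/3 stops smaller aperture (darker).
Shutter speed: 1/250 → 1/200 → 1/160 → 1/125 — 1 stop slower (brighter).
ISO: 500 → 640 → 800 → 1000 — 1 stop raised (brighter).
Net: −1 2/3 +1 +1 = +1/3 stops.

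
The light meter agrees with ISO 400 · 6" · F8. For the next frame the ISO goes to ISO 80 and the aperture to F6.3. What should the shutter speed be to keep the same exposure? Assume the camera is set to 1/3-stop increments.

ISO: 400 → 320 → 250 → 200 → 160 → 125 → 100 → 80 — 2 1/3 stops dropped (darker).
Aperture: f/8 → f/7.1 → f/6.3 — 2/3 stop wider (brighter).
Net change so far: 1 2/3 stops darker. Offset with the shutter speed: 6 → 8 → 10 → 13 → 15 → 20.

20 s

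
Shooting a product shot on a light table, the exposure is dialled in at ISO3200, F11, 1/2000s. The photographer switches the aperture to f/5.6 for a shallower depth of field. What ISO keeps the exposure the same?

ISO 800

Aperture: f/11 → f/8 → f/5.6 — 2 stops larger aperture (brighter).
Need 2 stops darker from the ISO: 3200 → 1600 → 800.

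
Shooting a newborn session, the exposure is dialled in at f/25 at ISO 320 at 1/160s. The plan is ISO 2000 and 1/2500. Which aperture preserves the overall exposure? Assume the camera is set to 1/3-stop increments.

ISO: 320 → 400 → 500 → 640 → 800 → 1000 → 1250 → 1600 → 2000 — 2 2/3 stops raised (brighter).
Shutter speed: 1/160 → 1/200 → 1/250 → 1/320 → 1/400 → 1/500 → 1/640 → 1/800 → 1/1000 → 1/1250 → 1/1600 → 1/2000 → 1/2500 — 4 stops shorter (darker).
Net change so far: 1 1/3 stops darker. Offset with the aperture: f/25 → f/22 → f/20 → f/18 → f/16.

f/16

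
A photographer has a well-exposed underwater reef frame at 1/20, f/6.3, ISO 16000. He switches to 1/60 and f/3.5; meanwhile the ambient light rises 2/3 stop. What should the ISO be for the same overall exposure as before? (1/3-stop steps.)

Scene light: 2/3 stop brighter.
Shutter speed: 1/20 → 1/25 → 1/30 → 1/40 → 1/50 → 1/60 — 1 2/3 stops shorter (darker).
Aperture: f/6.3 → f/5.6 → f/5 → f/4.5 → f/4 → f/3.5 — 1 2/3 stops larger aperture (brighter).
Net so far: 2/3 stop brighter. ISO: 16000 → 12800 → 10000.

ISO 10000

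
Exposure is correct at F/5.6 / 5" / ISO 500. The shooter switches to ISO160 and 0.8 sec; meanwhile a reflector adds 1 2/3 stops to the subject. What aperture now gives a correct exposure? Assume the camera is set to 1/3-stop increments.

Scene light: 1 2/3 stops brighter.
ISO: 500 → 400 → 320 → 250 → 200 → 160 — 1 2/3 stops lower (darker).
Shutter speed: 5 → 4 → 3.2 → 2.5 → 2 → 1.6 → 1.3 → 1 → 0.8 — 2 2/3 stops shorter (darker).
Net so far: 2 2/3 stops darker. Aperture: f/5.6 → f/5 → f/4.5 → f/4 → f/3.5 → f/3.2 → f/2.8 → f/2.5 → f/2.2.

f/2.2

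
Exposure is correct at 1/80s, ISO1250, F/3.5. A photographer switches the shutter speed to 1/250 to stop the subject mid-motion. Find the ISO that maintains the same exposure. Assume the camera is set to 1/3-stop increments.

Shutter speed: 1/80 → 1/100 → 1/125 → 1/160 → 1/200 → 1/250 — 1 2/3 stops faster (darker).
Need 1 2/3 stops brighter from the ISO: 1250 → 1600 → 2000 → 2500 → 3200 → 4000.

ISO 4000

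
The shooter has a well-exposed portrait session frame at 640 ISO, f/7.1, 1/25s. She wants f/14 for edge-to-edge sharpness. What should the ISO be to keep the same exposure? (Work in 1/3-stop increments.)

ISO 2500

Aperture: f/7.1 → f/8 → f/9 → f/10 → f/11 → f/13 → f/14 — 2 stops narrower (darker).
Need 2 stops brighter from the ISO: 640 → 800 → 1000 → 1250 → 1600 → 2000 → 2500.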